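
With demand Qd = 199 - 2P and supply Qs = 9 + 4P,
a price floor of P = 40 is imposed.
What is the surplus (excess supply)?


At P = 40:
Qd = 199 - 2*40 = 119
Qs = 9 + 4*40 = 169
Surplus = Qs - Qd = 169 - 119 = 50

50


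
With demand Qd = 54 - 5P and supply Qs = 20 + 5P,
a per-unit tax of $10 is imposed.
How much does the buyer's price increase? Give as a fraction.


With a per-unit tax, the buyer's price increase depends on relative slopes.
Supply slope: d = 5, Demand slope: b = 5
Buyer's price increase = d * tax / (b + d)
= 5 * 10 / (5 + 5)
= 50 / 10 = 5

5


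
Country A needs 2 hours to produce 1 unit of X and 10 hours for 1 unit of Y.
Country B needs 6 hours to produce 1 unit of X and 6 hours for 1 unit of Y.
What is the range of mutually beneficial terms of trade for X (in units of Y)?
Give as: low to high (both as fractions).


Opportunity cost of X for Country A = hours_X / hours_Y = 2/10 = 1/5 units of Y
Opportunity cost of X for Country B = hours_X / hours_Y = 6/6 = 1 units of Y
Terms of trade must be between the two opportunity costs.
Range: 1/5 to 1

1/5 to 1


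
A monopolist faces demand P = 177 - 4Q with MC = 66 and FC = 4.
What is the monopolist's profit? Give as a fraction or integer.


MR = MC: 177 - 8Q = 66
Q* = 111/8
P* = 177 - 4*111/8 = 243/2
Profit = (P* - MC)*Q* - FC
= (243/2 - 66)*111/8 - 4
= 111/2*111/8 - 4
= 12321/16 - 4 = 12257/16

12257/16


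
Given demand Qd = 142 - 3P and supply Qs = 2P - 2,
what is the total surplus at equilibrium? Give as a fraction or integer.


Find equilibrium: 142 - 3P = 2P - 2
142 + 2 = 5P
P* = 144/5 = 144/5
Q* = 2*144/5 - 2 = 278/5
Inverse demand: P = 142/3 - Q/3, so P_max = 142/3
Inverse supply: P = 1 + Q/2, so P_min = 1
CS = (1/2) * 278/5 * (142/3 - 144/5) = 38642/75
PS = (1/2) * 278/5 * (144/5 - 1) = 19321/25
TS = CS + PS = 38642/75 + 19321/25 = 19321/15

19321/15


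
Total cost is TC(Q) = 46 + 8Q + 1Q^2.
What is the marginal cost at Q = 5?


MC = dTC/dQ = 8 + 2*1*Q
At Q = 5:
MC = 8 + 2*5
MC = 8 + 10 = 18

18


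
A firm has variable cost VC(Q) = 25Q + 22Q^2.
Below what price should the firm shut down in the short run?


AVC(Q) = VC(Q)/Q = 25 + 22Q
AVC is increasing in Q, so minimum AVC is at Q -> 0+.
Min AVC = 25
The firm should shut down if P < 25.

25


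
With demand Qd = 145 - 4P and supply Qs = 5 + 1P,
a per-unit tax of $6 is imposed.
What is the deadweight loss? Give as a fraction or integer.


Pre-tax equilibrium quantity: Q* = 33
Post-tax equilibrium quantity: Q_tax = 141/5
Reduction in quantity: Q* - Q_tax = 24/5
DWL = (1/2) * tax * (Q* - Q_tax)
DWL = (1/2) * 6 * 24/5 = 72/5

72/5


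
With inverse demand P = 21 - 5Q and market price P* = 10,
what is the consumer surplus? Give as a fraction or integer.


Maximum willingness to pay (at Q=0): P_max = 21
Quantity demanded at P* = 10:
Q* = (21 - 10)/5 = 11/5
CS = (1/2) * Q* * (P_max - P*)
CS = (1/2) * 11/5 * (21 - 10)
CS = (1/2) * 11/5 * 11 = 121/10

121/10


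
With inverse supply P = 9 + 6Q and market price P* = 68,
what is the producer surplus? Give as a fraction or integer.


Minimum supply price (at Q=0): P_min = 9
Quantity supplied at P* = 68:
Q* = (68 - 9)/6 = 59/6
PS = (1/2) * Q* * (P* - P_min)
PS = (1/2) * 59/6 * (68 - 9)
PS = (1/2) * 59/6 * 59 = 3481/12

3481/12


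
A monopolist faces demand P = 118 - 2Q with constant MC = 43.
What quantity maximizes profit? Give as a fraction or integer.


TR = P*Q = (118 - 2Q)Q = 118Q - 2Q^2
MR = dTR/dQ = 118 - 4Q
Set MR = MC:
118 - 4Q = 43
75 = 4Q
Q* = 75/4 = 75/4

75/4


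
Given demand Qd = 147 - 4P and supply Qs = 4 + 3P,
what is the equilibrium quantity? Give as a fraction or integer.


First find equilibrium price:
147 - 4P = 4 + 3P
P* = 143/7 = 143/7
Then substitute into demand:
Q* = 147 - 4 * 143/7 = 457/7

457/7


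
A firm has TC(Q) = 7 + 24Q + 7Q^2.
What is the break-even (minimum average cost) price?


AC(Q) = 7/Q + 24 + 7Q
To minimize: dAC/dQ = -7/Q^2 + 7 = 0
Q^2 = 7/7 = 1
Q* = 1
Min AC = 7/1 + 24 + 7*1
Min AC = 7 + 24 + 7 = 38

38


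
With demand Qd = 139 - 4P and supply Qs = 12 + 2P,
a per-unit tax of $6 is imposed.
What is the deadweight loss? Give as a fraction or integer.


Pre-tax equilibrium quantity: Q* = 163/3
Post-tax equilibrium quantity: Q_tax = 139/3
Reduction in quantity: Q* - Q_tax = 8
DWL = (1/2) * tax * (Q* - Q_tax)
DWL = (1/2) * 6 * 8 = 24

24


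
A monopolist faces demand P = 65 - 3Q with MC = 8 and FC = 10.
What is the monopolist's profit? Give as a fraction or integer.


MR = MC: 65 - 6Q = 8
Q* = 19/2
P* = 65 - 3*19/2 = 73/2
Profit = (P* - MC)*Q* - FC
= (73/2 - 8)*19/2 - 10
= 57/2*19/2 - 10
= 1083/4 - 10 = 1043/4

1043/4


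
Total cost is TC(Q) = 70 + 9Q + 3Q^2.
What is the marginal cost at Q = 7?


MC = dTC/dQ = 9 + 2*3*Q
At Q = 7:
MC = 9 + 6*7
MC = 9 + 42 = 51

51


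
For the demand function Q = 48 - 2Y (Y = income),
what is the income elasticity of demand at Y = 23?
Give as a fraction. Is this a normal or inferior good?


dQ/dY = -2
At Y = 23: Q = 48 - 2*23 = 2
Ey = (dQ/dY)(Y/Q) = -2 * 23 / 2 = -23
Since Ey < 0, this is a inferior good.

-23 (inferior good)


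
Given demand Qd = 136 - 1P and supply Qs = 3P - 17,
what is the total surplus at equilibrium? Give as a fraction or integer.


Find equilibrium: 136 - 1P = 3P - 17
136 + 17 = 4P
P* = 153/4 = 153/4
Q* = 3*153/4 - 17 = 391/4
Inverse demand: P = 136 - Q/1, so P_max = 136
Inverse supply: P = 17/3 + Q/3, so P_min = 17/3
CS = (1/2) * 391/4 * (136 - 153/4) = 152881/32
PS = (1/2) * 391/4 * (153/4 - 17/3) = 152881/96
TS = CS + PS = 152881/32 + 152881/96 = 152881/24

152881/24


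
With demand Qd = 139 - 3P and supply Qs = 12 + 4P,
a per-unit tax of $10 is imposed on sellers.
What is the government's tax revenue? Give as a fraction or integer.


With tax on sellers, new supply: Qs' = 12 + 4(P - 10)
= 4P - 28
New equilibrium quantity:
Q_new = 472/7
Tax revenue = tax * Q_new = 10 * 472/7 = 4720/7

4720/7


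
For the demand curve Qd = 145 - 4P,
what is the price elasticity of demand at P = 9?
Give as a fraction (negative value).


dQ/dP = -4
At P = 9: Q = 145 - 4*9 = 109
E = (dQ/dP)(P/Q) = (-4)(9/109) = -36/109

-36/109


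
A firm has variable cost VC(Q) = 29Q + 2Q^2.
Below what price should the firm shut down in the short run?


AVC(Q) = VC(Q)/Q = 29 + 2Q
AVC is increasing in Q, so minimum AVC is at Q -> 0+.
Min AVC = 29
The firm should shut down if P < 29.

29


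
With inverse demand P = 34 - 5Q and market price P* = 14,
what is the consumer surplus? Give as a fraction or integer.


Maximum willingness to pay (at Q=0): P_max = 34
Quantity demanded at P* = 14:
Q* = (34 - 14)/5 = 4
CS = (1/2) * Q* * (P_max - P*)
CS = (1/2) * 4 * (34 - 14)
CS = (1/2) * 4 * 20 = 40

40


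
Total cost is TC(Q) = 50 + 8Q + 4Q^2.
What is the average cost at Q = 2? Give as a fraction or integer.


TC(2) = 50 + 8*2 + 4*2^2
TC(2) = 50 + 16 + 16 = 82
AC = TC/Q = 82/2 = 41

41


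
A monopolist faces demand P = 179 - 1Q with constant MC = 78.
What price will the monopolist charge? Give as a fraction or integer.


MR = 179 - 2Q
Set MR = MC: 179 - 2Q = 78
Q* = 101/2
Substitute into demand:
P* = 179 - 1*101/2 = 257/2

257/2


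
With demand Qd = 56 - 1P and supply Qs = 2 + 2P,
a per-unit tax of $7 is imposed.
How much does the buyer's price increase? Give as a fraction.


With a per-unit tax, the buyer's price increase depends on relative slopes.
Supply slope: d = 2, Demand slope: b = 1
Buyer's price increase = d * tax / (b + d)
= 2 * 7 / (1 + 2)
= 14 / 3 = 14/3

14/3


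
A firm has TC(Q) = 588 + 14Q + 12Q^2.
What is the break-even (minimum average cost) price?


AC(Q) = 588/Q + 14 + 12Q
To minimize: dAC/dQ = -588/Q^2 + 12 = 0
Q^2 = 588/12 = 49
Q* = 7
Min AC = 588/7 + 14 + 12*7
Min AC = 84 + 14 + 84 = 182

182


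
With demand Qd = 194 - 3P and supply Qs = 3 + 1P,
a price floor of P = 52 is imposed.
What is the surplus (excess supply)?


At P = 52:
Qd = 194 - 3*52 = 38
Qs = 3 + 1*52 = 55
Surplus = Qs - Qd = 55 - 38 = 17

17


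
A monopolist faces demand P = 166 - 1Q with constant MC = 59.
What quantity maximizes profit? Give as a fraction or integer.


TR = P*Q = (166 - 1Q)Q = 166Q - 1Q^2
MR = dTR/dQ = 166 - 2Q
Set MR = MC:
166 - 2Q = 59
107 = 2Q
Q* = 107/2 = 107/2

107/2


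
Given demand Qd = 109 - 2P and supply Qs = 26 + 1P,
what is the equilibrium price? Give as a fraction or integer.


At equilibrium, Qd = Qs.
109 - 2P = 26 + 1P
109 - 26 = 2P + 1P
83 = 3P
P* = 83/3 = 83/3

83/3


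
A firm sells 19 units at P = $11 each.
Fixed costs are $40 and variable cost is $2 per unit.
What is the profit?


Total Revenue = P * Q = 11 * 19 = $209
Total Cost = FC + VC*Q = 40 + 2*19 = $78
Profit = TR - TC = 209 - 78 = $131

$131


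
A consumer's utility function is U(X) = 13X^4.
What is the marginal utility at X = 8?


MU = dU/dX = 13*4*X^(4-1)
MU = 52*X^3
At X = 8:
MU = 52 * 8^3
MU = 52 * 512 = 26624

26624


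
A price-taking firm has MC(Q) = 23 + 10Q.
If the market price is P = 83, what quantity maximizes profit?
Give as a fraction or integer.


In perfect competition, profit is maximized where P = MC.
83 = 23 + 10Q
60 = 10Q
Q* = 60/10 = 6

6


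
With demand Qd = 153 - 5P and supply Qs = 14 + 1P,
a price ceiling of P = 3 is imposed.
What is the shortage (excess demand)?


At P = 3:
Qd = 153 - 5*3 = 138
Qs = 14 + 1*3 = 17
Shortage = Qd - Qs = 138 - 17 = 121

121


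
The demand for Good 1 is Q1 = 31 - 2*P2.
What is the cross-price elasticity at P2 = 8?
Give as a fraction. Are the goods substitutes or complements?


dQ1/dP2 = -2
At P2 = 8: Q1 = 31 - 2*8 = 15
Exy = (dQ1/dP2)(P2/Q1) = -2 * 8 / 15 = -16/15
Since Exy < 0, the goods are complements.

-16/15 (complements)


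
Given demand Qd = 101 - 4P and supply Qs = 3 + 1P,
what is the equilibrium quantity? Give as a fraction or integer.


First find equilibrium price:
101 - 4P = 3 + 1P
P* = 98/5 = 98/5
Then substitute into demand:
Q* = 101 - 4 * 98/5 = 113/5

113/5


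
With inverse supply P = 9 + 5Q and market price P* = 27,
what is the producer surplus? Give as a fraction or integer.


Minimum supply price (at Q=0): P_min = 9
Quantity supplied at P* = 27:
Q* = (27 - 9)/5 = 18/5
PS = (1/2) * Q* * (P* - P_min)
PS = (1/2) * 18/5 * (27 - 9)
PS = (1/2) * 18/5 * 18 = 162/5

162/5


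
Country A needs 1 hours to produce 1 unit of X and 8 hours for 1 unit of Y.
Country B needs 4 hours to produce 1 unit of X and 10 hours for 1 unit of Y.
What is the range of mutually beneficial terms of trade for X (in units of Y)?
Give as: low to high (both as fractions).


Opportunity cost of X for Country A = hours_X / hours_Y = 1/8 = 1/8 units of Y
Opportunity cost of X for Country B = hours_X / hours_Y = 4/10 = 2/5 units of Y
Terms of trade must be between the two opportunity costs.
Range: 1/8 to 2/5

1/8 to 2/5


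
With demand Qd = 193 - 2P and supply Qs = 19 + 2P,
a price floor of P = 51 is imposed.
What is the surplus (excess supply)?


At P = 51:
Qd = 193 - 2*51 = 91
Qs = 19 + 2*51 = 121
Surplus = Qs - Qd = 121 - 91 = 30

30


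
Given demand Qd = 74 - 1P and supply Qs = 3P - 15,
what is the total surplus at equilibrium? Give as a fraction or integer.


Find equilibrium: 74 - 1P = 3P - 15
74 + 15 = 4P
P* = 89/4 = 89/4
Q* = 3*89/4 - 15 = 207/4
Inverse demand: P = 74 - Q/1, so P_max = 74
Inverse supply: P = 5 + Q/3, so P_min = 5
CS = (1/2) * 207/4 * (74 - 89/4) = 42849/32
PS = (1/2) * 207/4 * (89/4 - 5) = 14283/32
TS = CS + PS = 42849/32 + 14283/32 = 14283/8

14283/8


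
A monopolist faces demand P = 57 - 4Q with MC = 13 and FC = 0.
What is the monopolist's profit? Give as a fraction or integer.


MR = MC: 57 - 8Q = 13
Q* = 11/2
P* = 57 - 4*11/2 = 35
Profit = (P* - MC)*Q* - FC
= (35 - 13)*11/2 - 0
= 22*11/2 - 0
= 121 - 0 = 121

121


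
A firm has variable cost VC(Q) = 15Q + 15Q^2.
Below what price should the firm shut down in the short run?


AVC(Q) = VC(Q)/Q = 15 + 15Q
AVC is increasing in Q, so minimum AVC is at Q -> 0+.
Min AVC = 15
The firm should shut down if P < 15.

15


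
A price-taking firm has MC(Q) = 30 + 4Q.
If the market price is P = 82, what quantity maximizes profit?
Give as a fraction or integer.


In perfect competition, profit is maximized where P = MC.
82 = 30 + 4Q
52 = 4Q
Q* = 52/4 = 13

13


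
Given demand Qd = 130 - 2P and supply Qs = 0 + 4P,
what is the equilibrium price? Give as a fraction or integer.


At equilibrium, Qd = Qs.
130 - 2P = 0 + 4P
130 - 0 = 2P + 4P
130 = 6P
P* = 130/6 = 65/3

65/3


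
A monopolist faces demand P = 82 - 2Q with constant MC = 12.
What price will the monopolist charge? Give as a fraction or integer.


MR = 82 - 4Q
Set MR = MC: 82 - 4Q = 12
Q* = 35/2
Substitute into demand:
P* = 82 - 2*35/2 = 47

47


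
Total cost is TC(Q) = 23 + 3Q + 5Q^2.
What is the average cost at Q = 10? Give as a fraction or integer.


TC(10) = 23 + 3*10 + 5*10^2
TC(10) = 23 + 30 + 500 = 553
AC = TC/Q = 553/10 = 553/10

553/10


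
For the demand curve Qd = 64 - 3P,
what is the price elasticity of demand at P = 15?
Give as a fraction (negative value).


dQ/dP = -3
At P = 15: Q = 64 - 3*15 = 19
E = (dQ/dP)(P/Q) = (-3)(15/19) = -45/19

-45/19


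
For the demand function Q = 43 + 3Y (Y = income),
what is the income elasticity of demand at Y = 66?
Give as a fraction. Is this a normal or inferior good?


dQ/dY = 3
At Y = 66: Q = 43 + 3*66 = 241
Ey = (dQ/dY)(Y/Q) = 3 * 66 / 241 = 198/241
Since Ey > 0, this is a normal good.

198/241 (normal good)


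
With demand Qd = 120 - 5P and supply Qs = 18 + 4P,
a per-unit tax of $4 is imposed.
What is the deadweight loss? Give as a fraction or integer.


Pre-tax equilibrium quantity: Q* = 190/3
Post-tax equilibrium quantity: Q_tax = 490/9
Reduction in quantity: Q* - Q_tax = 80/9
DWL = (1/2) * tax * (Q* - Q_tax)
DWL = (1/2) * 4 * 80/9 = 160/9

160/9


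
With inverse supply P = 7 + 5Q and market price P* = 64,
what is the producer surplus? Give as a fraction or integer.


Minimum supply price (at Q=0): P_min = 7
Quantity supplied at P* = 64:
Q* = (64 - 7)/5 = 57/5
PS = (1/2) * Q* * (P* - P_min)
PS = (1/2) * 57/5 * (64 - 7)
PS = (1/2) * 57/5 * 57 = 3249/10

3249/10


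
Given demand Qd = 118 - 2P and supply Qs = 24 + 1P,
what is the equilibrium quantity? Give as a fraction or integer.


First find equilibrium price:
118 - 2P = 24 + 1P
P* = 94/3 = 94/3
Then substitute into demand:
Q* = 118 - 2 * 94/3 = 166/3

166/3


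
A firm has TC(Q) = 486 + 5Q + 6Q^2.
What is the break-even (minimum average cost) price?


AC(Q) = 486/Q + 5 + 6Q
To minimize: dAC/dQ = -486/Q^2 + 6 = 0
Q^2 = 486/6 = 81
Q* = 9
Min AC = 486/9 + 5 + 6*9
Min AC = 54 + 5 + 54 = 113

113


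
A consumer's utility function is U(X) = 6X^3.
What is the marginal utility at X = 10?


MU = dU/dX = 6*3*X^(3-1)
MU = 18*X^2
At X = 10:
MU = 18 * 10^2
MU = 18 * 100 = 1800

1800


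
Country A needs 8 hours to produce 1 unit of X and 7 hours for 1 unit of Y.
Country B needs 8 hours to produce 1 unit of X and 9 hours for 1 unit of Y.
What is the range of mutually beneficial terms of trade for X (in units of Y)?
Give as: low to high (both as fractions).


Opportunity cost of X for Country A = hours_X / hours_Y = 8/7 = 8/7 units of Y
Opportunity cost of X for Country B = hours_X / hours_Y = 8/9 = 8/9 units of Y
Terms of trade must be between the two opportunity costs.
Range: 8/9 to 8/7

8/9 to 8/7


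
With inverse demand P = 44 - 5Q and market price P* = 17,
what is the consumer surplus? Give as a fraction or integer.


Maximum willingness to pay (at Q=0): P_max = 44
Quantity demanded at P* = 17:
Q* = (44 - 17)/5 = 27/5
CS = (1/2) * Q* * (P_max - P*)
CS = (1/2) * 27/5 * (44 - 17)
CS = (1/2) * 27/5 * 27 = 729/10

729/10


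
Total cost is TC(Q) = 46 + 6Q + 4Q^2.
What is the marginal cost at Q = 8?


MC = dTC/dQ = 6 + 2*4*Q
At Q = 8:
MC = 6 + 8*8
MC = 6 + 64 = 70

70


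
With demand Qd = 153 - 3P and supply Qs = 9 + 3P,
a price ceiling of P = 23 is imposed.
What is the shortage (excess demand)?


At P = 23:
Qd = 153 - 3*23 = 84
Qs = 9 + 3*23 = 78
Shortage = Qd - Qs = 84 - 78 = 6

6


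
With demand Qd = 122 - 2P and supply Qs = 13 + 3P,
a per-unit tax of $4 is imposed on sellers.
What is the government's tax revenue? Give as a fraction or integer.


With tax on sellers, new supply: Qs' = 13 + 3(P - 4)
= 1 + 3P
New equilibrium quantity:
Q_new = 368/5
Tax revenue = tax * Q_new = 4 * 368/5 = 1472/5

1472/5


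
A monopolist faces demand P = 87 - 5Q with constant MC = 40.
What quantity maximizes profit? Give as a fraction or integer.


TR = P*Q = (87 - 5Q)Q = 87Q - 5Q^2
MR = dTR/dQ = 87 - 10Q
Set MR = MC:
87 - 10Q = 40
47 = 10Q
Q* = 47/10 = 47/10

47/10


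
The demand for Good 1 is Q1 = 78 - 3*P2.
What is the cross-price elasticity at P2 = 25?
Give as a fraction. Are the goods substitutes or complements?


dQ1/dP2 = -3
At P2 = 25: Q1 = 78 - 3*25 = 3
Exy = (dQ1/dP2)(P2/Q1) = -3 * 25 / 3 = -25
Since Exy < 0, the goods are complements.

-25 (complements)


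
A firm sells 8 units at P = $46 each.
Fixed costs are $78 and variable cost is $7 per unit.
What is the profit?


Total Revenue = P * Q = 46 * 8 = $368
Total Cost = FC + VC*Q = 78 + 7*8 = $134
Profit = TR - TC = 368 - 134 = $234

$234


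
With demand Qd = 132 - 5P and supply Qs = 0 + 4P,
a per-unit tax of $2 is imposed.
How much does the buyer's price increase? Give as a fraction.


With a per-unit tax, the buyer's price increase depends on relative slopes.
Supply slope: d = 4, Demand slope: b = 5
Buyer's price increase = d * tax / (b + d)
= 4 * 2 / (5 + 4)
= 8 / 9 = 8/9

8/9


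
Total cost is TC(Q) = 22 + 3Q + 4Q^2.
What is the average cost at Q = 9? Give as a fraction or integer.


TC(9) = 22 + 3*9 + 4*9^2
TC(9) = 22 + 27 + 324 = 373
AC = TC/Q = 373/9 = 373/9

373/9


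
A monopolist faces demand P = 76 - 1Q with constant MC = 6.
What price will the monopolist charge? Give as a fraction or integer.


MR = 76 - 2Q
Set MR = MC: 76 - 2Q = 6
Q* = 35
Substitute into demand:
P* = 76 - 1*35 = 41

41


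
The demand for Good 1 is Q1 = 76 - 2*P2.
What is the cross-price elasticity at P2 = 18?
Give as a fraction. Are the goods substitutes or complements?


dQ1/dP2 = -2
At P2 = 18: Q1 = 76 - 2*18 = 40
Exy = (dQ1/dP2)(P2/Q1) = -2 * 18 / 40 = -9/10
Since Exy < 0, the goods are complements.

-9/10 (complements)


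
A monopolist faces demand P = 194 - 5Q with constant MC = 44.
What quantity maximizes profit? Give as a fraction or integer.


TR = P*Q = (194 - 5Q)Q = 194Q - 5Q^2
MR = dTR/dQ = 194 - 10Q
Set MR = MC:
194 - 10Q = 44
150 = 10Q
Q* = 150/10 = 15

15


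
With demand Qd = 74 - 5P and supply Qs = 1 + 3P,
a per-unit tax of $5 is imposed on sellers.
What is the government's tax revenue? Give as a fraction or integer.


With tax on sellers, new supply: Qs' = 1 + 3(P - 5)
= 3P - 14
New equilibrium quantity:
Q_new = 19
Tax revenue = tax * Q_new = 5 * 19 = 95

95


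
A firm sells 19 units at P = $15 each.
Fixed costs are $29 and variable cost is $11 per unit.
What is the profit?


Total Revenue = P * Q = 15 * 19 = $285
Total Cost = FC + VC*Q = 29 + 11*19 = $238
Profit = TR - TC = 285 - 238 = $47

$47


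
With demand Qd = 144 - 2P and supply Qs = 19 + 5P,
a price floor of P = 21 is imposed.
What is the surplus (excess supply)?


At P = 21:
Qd = 144 - 2*21 = 102
Qs = 19 + 5*21 = 124
Surplus = Qs - Qd = 124 - 102 = 22

22


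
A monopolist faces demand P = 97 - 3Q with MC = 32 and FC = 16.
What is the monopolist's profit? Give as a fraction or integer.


MR = MC: 97 - 6Q = 32
Q* = 65/6
P* = 97 - 3*65/6 = 129/2
Profit = (P* - MC)*Q* - FC
= (129/2 - 32)*65/6 - 16
= 65/2*65/6 - 16
= 4225/12 - 16 = 4033/12

4033/12


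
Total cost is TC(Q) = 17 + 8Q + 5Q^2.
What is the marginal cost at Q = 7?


MC = dTC/dQ = 8 + 2*5*Q
At Q = 7:
MC = 8 + 10*7
MC = 8 + 70 = 78

78


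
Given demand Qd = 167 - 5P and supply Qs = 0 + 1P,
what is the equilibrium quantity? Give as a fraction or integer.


First find equilibrium price:
167 - 5P = 0 + 1P
P* = 167/6 = 167/6
Then substitute into demand:
Q* = 167 - 5 * 167/6 = 167/6

167/6


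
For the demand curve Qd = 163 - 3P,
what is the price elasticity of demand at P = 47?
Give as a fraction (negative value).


dQ/dP = -3
At P = 47: Q = 163 - 3*47 = 22
E = (dQ/dP)(P/Q) = (-3)(47/22) = -141/22

-141/22


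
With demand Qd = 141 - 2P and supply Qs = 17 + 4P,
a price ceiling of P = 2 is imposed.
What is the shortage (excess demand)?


At P = 2:
Qd = 141 - 2*2 = 137
Qs = 17 + 4*2 = 25
Shortage = Qd - Qs = 137 - 25 = 112

112


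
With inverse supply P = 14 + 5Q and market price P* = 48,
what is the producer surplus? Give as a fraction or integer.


Minimum supply price (at Q=0): P_min = 14
Quantity supplied at P* = 48:
Q* = (48 - 14)/5 = 34/5
PS = (1/2) * Q* * (P* - P_min)
PS = (1/2) * 34/5 * (48 - 14)
PS = (1/2) * 34/5 * 34 = 578/5

578/5


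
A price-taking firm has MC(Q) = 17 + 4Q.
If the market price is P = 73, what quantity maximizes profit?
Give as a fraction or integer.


In perfect competition, profit is maximized where P = MC.
73 = 17 + 4Q
56 = 4Q
Q* = 56/4 = 14

14


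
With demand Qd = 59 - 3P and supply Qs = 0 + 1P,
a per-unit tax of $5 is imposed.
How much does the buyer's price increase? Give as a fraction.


With a per-unit tax, the buyer's price increase depends on relative slopes.
Supply slope: d = 1, Demand slope: b = 3
Buyer's price increase = d * tax / (b + d)
= 1 * 5 / (3 + 1)
= 5 / 4 = 5/4

5/4


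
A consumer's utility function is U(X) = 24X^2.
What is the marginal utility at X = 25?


MU = dU/dX = 24*2*X^(2-1)
MU = 48*X^1
At X = 25:
MU = 48 * 25^1
MU = 48 * 25 = 1200

1200


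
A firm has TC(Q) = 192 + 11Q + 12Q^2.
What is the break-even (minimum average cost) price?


AC(Q) = 192/Q + 11 + 12Q
To minimize: dAC/dQ = -192/Q^2 + 12 = 0
Q^2 = 192/12 = 16
Q* = 4
Min AC = 192/4 + 11 + 12*4
Min AC = 48 + 11 + 48 = 107

107


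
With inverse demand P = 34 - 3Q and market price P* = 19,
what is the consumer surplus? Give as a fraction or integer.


Maximum willingness to pay (at Q=0): P_max = 34
Quantity demanded at P* = 19:
Q* = (34 - 19)/3 = 5
CS = (1/2) * Q* * (P_max - P*)
CS = (1/2) * 5 * (34 - 19)
CS = (1/2) * 5 * 15 = 75/2

75/2


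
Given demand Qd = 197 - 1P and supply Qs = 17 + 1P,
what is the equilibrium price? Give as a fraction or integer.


At equilibrium, Qd = Qs.
197 - 1P = 17 + 1P
197 - 17 = 1P + 1P
180 = 2P
P* = 180/2 = 90

90


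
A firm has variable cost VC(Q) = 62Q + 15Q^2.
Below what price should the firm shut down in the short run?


AVC(Q) = VC(Q)/Q = 62 + 15Q
AVC is increasing in Q, so minimum AVC is at Q -> 0+.
Min AVC = 62
The firm should shut down if P < 62.

62


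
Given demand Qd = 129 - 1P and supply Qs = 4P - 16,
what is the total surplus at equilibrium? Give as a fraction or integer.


Find equilibrium: 129 - 1P = 4P - 16
129 + 16 = 5P
P* = 145/5 = 29
Q* = 4*29 - 16 = 100
Inverse demand: P = 129 - Q/1, so P_max = 129
Inverse supply: P = 4 + Q/4, so P_min = 4
CS = (1/2) * 100 * (129 - 29) = 5000
PS = (1/2) * 100 * (29 - 4) = 1250
TS = CS + PS = 5000 + 1250 = 6250

6250


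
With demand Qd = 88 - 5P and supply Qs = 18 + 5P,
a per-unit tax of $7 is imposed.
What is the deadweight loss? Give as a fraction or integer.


Pre-tax equilibrium quantity: Q* = 53
Post-tax equilibrium quantity: Q_tax = 71/2
Reduction in quantity: Q* - Q_tax = 35/2
DWL = (1/2) * tax * (Q* - Q_tax)
DWL = (1/2) * 7 * 35/2 = 245/4

245/4


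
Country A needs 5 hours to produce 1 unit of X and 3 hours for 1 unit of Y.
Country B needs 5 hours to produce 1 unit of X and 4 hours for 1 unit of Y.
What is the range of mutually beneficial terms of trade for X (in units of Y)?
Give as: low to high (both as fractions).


Opportunity cost of X for Country A = hours_X / hours_Y = 5/3 = 5/3 units of Y
Opportunity cost of X for Country B = hours_X / hours_Y = 5/4 = 5/4 units of Y
Terms of trade must be between the two opportunity costs.
Range: 5/4 to 5/3

5/4 to 5/3


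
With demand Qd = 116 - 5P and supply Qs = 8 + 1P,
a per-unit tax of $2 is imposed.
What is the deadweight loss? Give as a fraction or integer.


Pre-tax equilibrium quantity: Q* = 26
Post-tax equilibrium quantity: Q_tax = 73/3
Reduction in quantity: Q* - Q_tax = 5/3
DWL = (1/2) * tax * (Q* - Q_tax)
DWL = (1/2) * 2 * 5/3 = 5/3

5/3


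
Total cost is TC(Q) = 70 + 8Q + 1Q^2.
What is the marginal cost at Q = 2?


MC = dTC/dQ = 8 + 2*1*Q
At Q = 2:
MC = 8 + 2*2
MC = 8 + 4 = 12

12


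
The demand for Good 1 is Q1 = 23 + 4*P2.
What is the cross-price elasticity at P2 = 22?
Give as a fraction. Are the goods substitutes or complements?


dQ1/dP2 = 4
At P2 = 22: Q1 = 23 + 4*22 = 111
Exy = (dQ1/dP2)(P2/Q1) = 4 * 22 / 111 = 88/111
Since Exy > 0, the goods are substitutes.

88/111 (substitutes)


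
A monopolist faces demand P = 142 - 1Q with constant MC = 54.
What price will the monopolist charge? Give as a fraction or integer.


MR = 142 - 2Q
Set MR = MC: 142 - 2Q = 54
Q* = 44
Substitute into demand:
P* = 142 - 1*44 = 98

98


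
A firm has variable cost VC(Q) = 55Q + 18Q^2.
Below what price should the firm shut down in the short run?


AVC(Q) = VC(Q)/Q = 55 + 18Q
AVC is increasing in Q, so minimum AVC is at Q -> 0+.
Min AVC = 55
The firm should shut down if P < 55.

55


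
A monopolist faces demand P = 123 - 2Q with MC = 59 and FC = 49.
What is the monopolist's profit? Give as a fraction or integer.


MR = MC: 123 - 4Q = 59
Q* = 16
P* = 123 - 2*16 = 91
Profit = (P* - MC)*Q* - FC
= (91 - 59)*16 - 49
= 32*16 - 49
= 512 - 49 = 463

463


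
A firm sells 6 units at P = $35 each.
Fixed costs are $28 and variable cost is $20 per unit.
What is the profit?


Total Revenue = P * Q = 35 * 6 = $210
Total Cost = FC + VC*Q = 28 + 20*6 = $148
Profit = TR - TC = 210 - 148 = $62

$62


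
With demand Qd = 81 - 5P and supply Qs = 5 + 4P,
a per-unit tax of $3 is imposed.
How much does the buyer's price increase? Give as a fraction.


With a per-unit tax, the buyer's price increase depends on relative slopes.
Supply slope: d = 4, Demand slope: b = 5
Buyer's price increase = d * tax / (b + d)
= 4 * 3 / (5 + 4)
= 12 / 9 = 4/3

4/3


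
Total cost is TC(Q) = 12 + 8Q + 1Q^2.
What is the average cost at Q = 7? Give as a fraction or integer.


TC(7) = 12 + 8*7 + 1*7^2
TC(7) = 12 + 56 + 49 = 117
AC = TC/Q = 117/7 = 117/7

117/7


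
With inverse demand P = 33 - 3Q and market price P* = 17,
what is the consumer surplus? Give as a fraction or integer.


Maximum willingness to pay (at Q=0): P_max = 33
Quantity demanded at P* = 17:
Q* = (33 - 17)/3 = 16/3
CS = (1/2) * Q* * (P_max - P*)
CS = (1/2) * 16/3 * (33 - 17)
CS = (1/2) * 16/3 * 16 = 128/3

128/3


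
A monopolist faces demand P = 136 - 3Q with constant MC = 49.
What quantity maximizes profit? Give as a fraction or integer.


TR = P*Q = (136 - 3Q)Q = 136Q - 3Q^2
MR = dTR/dQ = 136 - 6Q
Set MR = MC:
136 - 6Q = 49
87 = 6Q
Q* = 87/6 = 29/2

29/2


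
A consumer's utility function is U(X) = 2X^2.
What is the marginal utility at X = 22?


MU = dU/dX = 2*2*X^(2-1)
MU = 4*X^1
At X = 22:
MU = 4 * 22^1
MU = 4 * 22 = 88

88


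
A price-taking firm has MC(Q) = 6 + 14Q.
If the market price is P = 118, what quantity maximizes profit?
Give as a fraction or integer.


In perfect competition, profit is maximized where P = MC.
118 = 6 + 14Q
112 = 14Q
Q* = 112/14 = 8

8


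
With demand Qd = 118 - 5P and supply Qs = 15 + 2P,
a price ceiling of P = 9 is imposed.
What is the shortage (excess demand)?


At P = 9:
Qd = 118 - 5*9 = 73
Qs = 15 + 2*9 = 33
Shortage = Qd - Qs = 73 - 33 = 40

40


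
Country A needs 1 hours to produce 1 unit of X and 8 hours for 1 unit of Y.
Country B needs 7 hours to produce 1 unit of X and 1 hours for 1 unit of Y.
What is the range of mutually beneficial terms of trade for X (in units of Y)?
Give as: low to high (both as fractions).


Opportunity cost of X for Country A = hours_X / hours_Y = 1/8 = 1/8 units of Y
Opportunity cost of X for Country B = hours_X / hours_Y = 7/1 = 7 units of Y
Terms of trade must be between the two opportunity costs.
Range: 1/8 to 7

1/8 to 7


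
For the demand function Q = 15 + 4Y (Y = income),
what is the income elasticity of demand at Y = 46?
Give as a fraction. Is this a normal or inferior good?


dQ/dY = 4
At Y = 46: Q = 15 + 4*46 = 199
Ey = (dQ/dY)(Y/Q) = 4 * 46 / 199 = 184/199
Since Ey > 0, this is a normal good.

184/199 (normal good)


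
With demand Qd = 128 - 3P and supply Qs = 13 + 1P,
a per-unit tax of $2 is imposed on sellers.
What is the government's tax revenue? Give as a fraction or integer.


With tax on sellers, new supply: Qs' = 13 + 1(P - 2)
= 11 + 1P
New equilibrium quantity:
Q_new = 161/4
Tax revenue = tax * Q_new = 2 * 161/4 = 161/2

161/2


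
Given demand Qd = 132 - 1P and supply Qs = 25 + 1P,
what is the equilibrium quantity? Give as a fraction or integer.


First find equilibrium price:
132 - 1P = 25 + 1P
P* = 107/2 = 107/2
Then substitute into demand:
Q* = 132 - 1 * 107/2 = 157/2

157/2


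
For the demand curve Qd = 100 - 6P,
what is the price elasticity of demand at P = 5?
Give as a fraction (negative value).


dQ/dP = -6
At P = 5: Q = 100 - 6*5 = 70
E = (dQ/dP)(P/Q) = (-6)(5/70) = -3/7

-3/7


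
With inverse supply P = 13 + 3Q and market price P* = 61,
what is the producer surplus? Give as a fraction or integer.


Minimum supply price (at Q=0): P_min = 13
Quantity supplied at P* = 61:
Q* = (61 - 13)/3 = 16
PS = (1/2) * Q* * (P* - P_min)
PS = (1/2) * 16 * (61 - 13)
PS = (1/2) * 16 * 48 = 384

384


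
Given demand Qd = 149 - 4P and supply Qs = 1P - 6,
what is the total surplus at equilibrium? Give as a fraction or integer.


Find equilibrium: 149 - 4P = 1P - 6
149 + 6 = 5P
P* = 155/5 = 31
Q* = 1*31 - 6 = 25
Inverse demand: P = 149/4 - Q/4, so P_max = 149/4
Inverse supply: P = 6 + Q/1, so P_min = 6
CS = (1/2) * 25 * (149/4 - 31) = 625/8
PS = (1/2) * 25 * (31 - 6) = 625/2
TS = CS + PS = 625/8 + 625/2 = 3125/8

3125/8


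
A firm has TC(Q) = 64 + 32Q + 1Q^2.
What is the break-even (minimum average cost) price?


AC(Q) = 64/Q + 32 + 1Q
To minimize: dAC/dQ = -64/Q^2 + 1 = 0
Q^2 = 64/1 = 64
Q* = 8
Min AC = 64/8 + 32 + 1*8
Min AC = 8 + 32 + 8 = 48

48


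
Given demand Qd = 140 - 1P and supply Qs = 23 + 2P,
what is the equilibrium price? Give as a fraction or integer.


At equilibrium, Qd = Qs.
140 - 1P = 23 + 2P
140 - 23 = 1P + 2P
117 = 3P
P* = 117/3 = 39

39


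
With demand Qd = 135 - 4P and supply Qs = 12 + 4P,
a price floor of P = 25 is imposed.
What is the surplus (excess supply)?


At P = 25:
Qd = 135 - 4*25 = 35
Qs = 12 + 4*25 = 112
Surplus = Qs - Qd = 112 - 35 = 77

77


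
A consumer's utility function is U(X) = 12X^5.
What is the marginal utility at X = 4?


MU = dU/dX = 12*5*X^(5-1)
MU = 60*X^4
At X = 4:
MU = 60 * 4^4
MU = 60 * 256 = 15360

15360


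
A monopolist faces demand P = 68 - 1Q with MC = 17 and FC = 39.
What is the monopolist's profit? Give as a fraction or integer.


MR = MC: 68 - 2Q = 17
Q* = 51/2
P* = 68 - 1*51/2 = 85/2
Profit = (P* - MC)*Q* - FC
= (85/2 - 17)*51/2 - 39
= 51/2*51/2 - 39
= 2601/4 - 39 = 2445/4

2445/4


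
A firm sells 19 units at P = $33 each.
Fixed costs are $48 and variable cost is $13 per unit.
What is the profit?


Total Revenue = P * Q = 33 * 19 = $627
Total Cost = FC + VC*Q = 48 + 13*19 = $295
Profit = TR - TC = 627 - 295 = $332

$332


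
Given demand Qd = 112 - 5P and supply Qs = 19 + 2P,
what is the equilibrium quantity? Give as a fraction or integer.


First find equilibrium price:
112 - 5P = 19 + 2P
P* = 93/7 = 93/7
Then substitute into demand:
Q* = 112 - 5 * 93/7 = 319/7

319/7


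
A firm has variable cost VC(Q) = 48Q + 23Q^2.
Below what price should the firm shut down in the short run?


AVC(Q) = VC(Q)/Q = 48 + 23Q
AVC is increasing in Q, so minimum AVC is at Q -> 0+.
Min AVC = 48
The firm should shut down if P < 48.

48


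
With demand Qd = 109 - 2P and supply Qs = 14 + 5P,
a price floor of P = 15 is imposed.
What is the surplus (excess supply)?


At P = 15:
Qd = 109 - 2*15 = 79
Qs = 14 + 5*15 = 89
Surplus = Qs - Qd = 89 - 79 = 10

10


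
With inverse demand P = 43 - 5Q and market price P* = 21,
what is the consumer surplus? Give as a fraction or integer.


Maximum willingness to pay (at Q=0): P_max = 43
Quantity demanded at P* = 21:
Q* = (43 - 21)/5 = 22/5
CS = (1/2) * Q* * (P_max - P*)
CS = (1/2) * 22/5 * (43 - 21)
CS = (1/2) * 22/5 * 22 = 242/5

242/5


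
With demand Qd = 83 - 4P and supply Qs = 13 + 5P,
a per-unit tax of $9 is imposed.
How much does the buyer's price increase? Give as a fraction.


With a per-unit tax, the buyer's price increase depends on relative slopes.
Supply slope: d = 5, Demand slope: b = 4
Buyer's price increase = d * tax / (b + d)
= 5 * 9 / (4 + 5)
= 45 / 9 = 5

5


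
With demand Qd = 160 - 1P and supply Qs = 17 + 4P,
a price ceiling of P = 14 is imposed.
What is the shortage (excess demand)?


At P = 14:
Qd = 160 - 1*14 = 146
Qs = 17 + 4*14 = 73
Shortage = Qd - Qs = 146 - 73 = 73

73


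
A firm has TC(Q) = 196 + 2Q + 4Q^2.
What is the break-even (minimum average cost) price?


AC(Q) = 196/Q + 2 + 4Q
To minimize: dAC/dQ = -196/Q^2 + 4 = 0
Q^2 = 196/4 = 49
Q* = 7
Min AC = 196/7 + 2 + 4*7
Min AC = 28 + 2 + 28 = 58

58


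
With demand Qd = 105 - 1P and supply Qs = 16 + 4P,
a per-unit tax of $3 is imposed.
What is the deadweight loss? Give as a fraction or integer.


Pre-tax equilibrium quantity: Q* = 436/5
Post-tax equilibrium quantity: Q_tax = 424/5
Reduction in quantity: Q* - Q_tax = 12/5
DWL = (1/2) * tax * (Q* - Q_tax)
DWL = (1/2) * 3 * 12/5 = 18/5

18/5


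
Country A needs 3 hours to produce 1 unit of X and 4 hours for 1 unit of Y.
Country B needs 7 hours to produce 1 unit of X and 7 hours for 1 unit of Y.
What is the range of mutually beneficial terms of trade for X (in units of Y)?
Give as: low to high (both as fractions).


Opportunity cost of X for Country A = hours_X / hours_Y = 3/4 = 3/4 units of Y
Opportunity cost of X for Country B = hours_X / hours_Y = 7/7 = 1 units of Y
Terms of trade must be between the two opportunity costs.
Range: 3/4 to 1

3/4 to 1


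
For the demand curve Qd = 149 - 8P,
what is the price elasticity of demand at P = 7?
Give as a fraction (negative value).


dQ/dP = -8
At P = 7: Q = 149 - 8*7 = 93
E = (dQ/dP)(P/Q) = (-8)(7/93) = -56/93

-56/93


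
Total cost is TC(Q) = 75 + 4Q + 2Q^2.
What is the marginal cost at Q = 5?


MC = dTC/dQ = 4 + 2*2*Q
At Q = 5:
MC = 4 + 4*5
MC = 4 + 20 = 24

24


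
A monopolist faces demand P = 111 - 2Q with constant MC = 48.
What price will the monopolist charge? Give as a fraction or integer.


MR = 111 - 4Q
Set MR = MC: 111 - 4Q = 48
Q* = 63/4
Substitute into demand:
P* = 111 - 2*63/4 = 159/2

159/2


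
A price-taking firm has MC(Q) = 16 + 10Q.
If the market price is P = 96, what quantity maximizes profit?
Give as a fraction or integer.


In perfect competition, profit is maximized where P = MC.
96 = 16 + 10Q
80 = 10Q
Q* = 80/10 = 8

8


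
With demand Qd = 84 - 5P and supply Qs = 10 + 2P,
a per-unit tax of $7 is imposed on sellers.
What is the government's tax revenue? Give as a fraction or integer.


With tax on sellers, new supply: Qs' = 10 + 2(P - 7)
= 2P - 4
New equilibrium quantity:
Q_new = 148/7
Tax revenue = tax * Q_new = 7 * 148/7 = 148

148


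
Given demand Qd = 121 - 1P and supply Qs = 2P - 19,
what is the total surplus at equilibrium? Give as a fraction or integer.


Find equilibrium: 121 - 1P = 2P - 19
121 + 19 = 3P
P* = 140/3 = 140/3
Q* = 2*140/3 - 19 = 223/3
Inverse demand: P = 121 - Q/1, so P_max = 121
Inverse supply: P = 19/2 + Q/2, so P_min = 19/2
CS = (1/2) * 223/3 * (121 - 140/3) = 49729/18
PS = (1/2) * 223/3 * (140/3 - 19/2) = 49729/36
TS = CS + PS = 49729/18 + 49729/36 = 49729/12

49729/12


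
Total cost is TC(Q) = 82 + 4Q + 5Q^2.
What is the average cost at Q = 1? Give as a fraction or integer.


TC(1) = 82 + 4*1 + 5*1^2
TC(1) = 82 + 4 + 5 = 91
AC = TC/Q = 91/1 = 91

91


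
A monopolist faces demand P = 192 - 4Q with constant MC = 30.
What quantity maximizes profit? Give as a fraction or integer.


TR = P*Q = (192 - 4Q)Q = 192Q - 4Q^2
MR = dTR/dQ = 192 - 8Q
Set MR = MC:
192 - 8Q = 30
162 = 8Q
Q* = 162/8 = 81/4

81/4


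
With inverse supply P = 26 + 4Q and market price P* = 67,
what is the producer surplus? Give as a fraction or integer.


Minimum supply price (at Q=0): P_min = 26
Quantity supplied at P* = 67:
Q* = (67 - 26)/4 = 41/4
PS = (1/2) * Q* * (P* - P_min)
PS = (1/2) * 41/4 * (67 - 26)
PS = (1/2) * 41/4 * 41 = 1681/8

1681/8


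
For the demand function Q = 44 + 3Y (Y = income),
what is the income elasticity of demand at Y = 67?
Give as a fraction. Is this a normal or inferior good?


dQ/dY = 3
At Y = 67: Q = 44 + 3*67 = 245
Ey = (dQ/dY)(Y/Q) = 3 * 67 / 245 = 201/245
Since Ey > 0, this is a normal good.

201/245 (normal good)


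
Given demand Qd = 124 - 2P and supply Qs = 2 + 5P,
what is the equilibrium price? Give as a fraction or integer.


At equilibrium, Qd = Qs.
124 - 2P = 2 + 5P
124 - 2 = 2P + 5P
122 = 7P
P* = 122/7 = 122/7

122/7


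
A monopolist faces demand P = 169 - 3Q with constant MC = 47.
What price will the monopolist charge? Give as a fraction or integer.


MR = 169 - 6Q
Set MR = MC: 169 - 6Q = 47
Q* = 61/3
Substitute into demand:
P* = 169 - 3*61/3 = 108

108


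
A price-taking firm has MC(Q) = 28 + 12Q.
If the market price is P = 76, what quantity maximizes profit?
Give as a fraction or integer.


In perfect competition, profit is maximized where P = MC.
76 = 28 + 12Q
48 = 12Q
Q* = 48/12 = 4

4


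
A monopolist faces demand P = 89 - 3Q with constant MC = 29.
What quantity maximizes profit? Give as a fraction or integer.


TR = P*Q = (89 - 3Q)Q = 89Q - 3Q^2
MR = dTR/dQ = 89 - 6Q
Set MR = MC:
89 - 6Q = 29
60 = 6Q
Q* = 60/6 = 10

10


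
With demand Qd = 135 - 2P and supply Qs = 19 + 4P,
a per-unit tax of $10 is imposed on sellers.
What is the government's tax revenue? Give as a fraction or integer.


With tax on sellers, new supply: Qs' = 19 + 4(P - 10)
= 4P - 21
New equilibrium quantity:
Q_new = 83
Tax revenue = tax * Q_new = 10 * 83 = 830

830


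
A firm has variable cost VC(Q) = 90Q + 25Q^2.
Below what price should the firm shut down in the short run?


AVC(Q) = VC(Q)/Q = 90 + 25Q
AVC is increasing in Q, so minimum AVC is at Q -> 0+.
Min AVC = 90
The firm should shut down if P < 90.

90


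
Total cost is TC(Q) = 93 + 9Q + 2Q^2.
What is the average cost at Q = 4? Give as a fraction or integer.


TC(4) = 93 + 9*4 + 2*4^2
TC(4) = 93 + 36 + 32 = 161
AC = TC/Q = 161/4 = 161/4

161/4


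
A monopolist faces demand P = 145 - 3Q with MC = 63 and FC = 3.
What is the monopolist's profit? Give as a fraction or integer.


MR = MC: 145 - 6Q = 63
Q* = 41/3
P* = 145 - 3*41/3 = 104
Profit = (P* - MC)*Q* - FC
= (104 - 63)*41/3 - 3
= 41*41/3 - 3
= 1681/3 - 3 = 1672/3

1672/3


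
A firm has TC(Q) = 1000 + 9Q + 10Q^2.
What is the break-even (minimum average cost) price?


AC(Q) = 1000/Q + 9 + 10Q
To minimize: dAC/dQ = -1000/Q^2 + 10 = 0
Q^2 = 1000/10 = 100
Q* = 10
Min AC = 1000/10 + 9 + 10*10
Min AC = 100 + 9 + 100 = 209

209


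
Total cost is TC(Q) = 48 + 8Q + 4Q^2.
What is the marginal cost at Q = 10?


MC = dTC/dQ = 8 + 2*4*Q
At Q = 10:
MC = 8 + 8*10
MC = 8 + 80 = 88

88


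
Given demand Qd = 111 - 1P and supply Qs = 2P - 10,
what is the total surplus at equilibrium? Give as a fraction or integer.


Find equilibrium: 111 - 1P = 2P - 10
111 + 10 = 3P
P* = 121/3 = 121/3
Q* = 2*121/3 - 10 = 212/3
Inverse demand: P = 111 - Q/1, so P_max = 111
Inverse supply: P = 5 + Q/2, so P_min = 5
CS = (1/2) * 212/3 * (111 - 121/3) = 22472/9
PS = (1/2) * 212/3 * (121/3 - 5) = 11236/9
TS = CS + PS = 22472/9 + 11236/9 = 11236/3

11236/3
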